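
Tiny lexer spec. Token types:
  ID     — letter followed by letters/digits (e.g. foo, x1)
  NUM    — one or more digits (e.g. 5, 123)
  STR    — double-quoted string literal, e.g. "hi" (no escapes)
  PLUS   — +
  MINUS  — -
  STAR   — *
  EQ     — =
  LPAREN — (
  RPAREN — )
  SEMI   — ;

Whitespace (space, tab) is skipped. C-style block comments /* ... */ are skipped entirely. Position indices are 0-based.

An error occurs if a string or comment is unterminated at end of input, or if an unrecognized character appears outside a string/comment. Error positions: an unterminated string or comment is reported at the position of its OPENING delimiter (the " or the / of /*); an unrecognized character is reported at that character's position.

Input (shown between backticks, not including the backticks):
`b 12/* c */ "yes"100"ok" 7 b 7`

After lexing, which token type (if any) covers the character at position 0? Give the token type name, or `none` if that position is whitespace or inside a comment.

Answer: ID

Derivation:
pos=0: emit ID 'b' (now at pos=1)
pos=2: emit NUM '12' (now at pos=4)
pos=4: enter COMMENT mode (saw '/*')
exit COMMENT mode (now at pos=11)
pos=12: enter STRING mode
pos=12: emit STR "yes" (now at pos=17)
pos=17: emit NUM '100' (now at pos=20)
pos=20: enter STRING mode
pos=20: emit STR "ok" (now at pos=24)
pos=25: emit NUM '7' (now at pos=26)
pos=27: emit ID 'b' (now at pos=28)
pos=29: emit NUM '7' (now at pos=30)
DONE. 8 tokens: [ID, NUM, STR, NUM, STR, NUM, ID, NUM]
Position 0: char is 'b' -> ID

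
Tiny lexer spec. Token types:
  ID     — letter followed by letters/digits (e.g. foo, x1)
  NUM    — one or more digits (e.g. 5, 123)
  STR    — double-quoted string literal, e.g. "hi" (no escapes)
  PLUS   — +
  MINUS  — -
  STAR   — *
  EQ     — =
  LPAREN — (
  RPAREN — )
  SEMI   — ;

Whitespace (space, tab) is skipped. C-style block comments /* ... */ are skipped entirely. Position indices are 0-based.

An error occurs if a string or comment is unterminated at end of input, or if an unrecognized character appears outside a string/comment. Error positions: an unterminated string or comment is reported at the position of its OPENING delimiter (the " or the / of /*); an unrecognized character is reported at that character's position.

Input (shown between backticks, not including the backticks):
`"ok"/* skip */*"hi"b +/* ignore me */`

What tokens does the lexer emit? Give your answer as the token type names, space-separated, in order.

pos=0: enter STRING mode
pos=0: emit STR "ok" (now at pos=4)
pos=4: enter COMMENT mode (saw '/*')
exit COMMENT mode (now at pos=14)
pos=14: emit STAR '*'
pos=15: enter STRING mode
pos=15: emit STR "hi" (now at pos=19)
pos=19: emit ID 'b' (now at pos=20)
pos=21: emit PLUS '+'
pos=22: enter COMMENT mode (saw '/*')
exit COMMENT mode (now at pos=37)
DONE. 5 tokens: [STR, STAR, STR, ID, PLUS]

Answer: STR STAR STR ID PLUS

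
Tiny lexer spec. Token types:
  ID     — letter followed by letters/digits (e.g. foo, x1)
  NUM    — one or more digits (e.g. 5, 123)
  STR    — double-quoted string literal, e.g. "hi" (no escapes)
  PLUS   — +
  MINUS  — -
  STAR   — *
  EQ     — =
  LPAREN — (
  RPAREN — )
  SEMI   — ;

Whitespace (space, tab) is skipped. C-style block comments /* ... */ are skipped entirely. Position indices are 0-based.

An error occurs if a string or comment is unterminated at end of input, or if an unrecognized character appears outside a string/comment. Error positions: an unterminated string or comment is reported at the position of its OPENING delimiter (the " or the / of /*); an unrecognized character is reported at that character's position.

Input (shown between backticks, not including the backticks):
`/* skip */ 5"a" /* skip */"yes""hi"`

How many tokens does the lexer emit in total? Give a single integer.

Answer: 4

Derivation:
pos=0: enter COMMENT mode (saw '/*')
exit COMMENT mode (now at pos=10)
pos=11: emit NUM '5' (now at pos=12)
pos=12: enter STRING mode
pos=12: emit STR "a" (now at pos=15)
pos=16: enter COMMENT mode (saw '/*')
exit COMMENT mode (now at pos=26)
pos=26: enter STRING mode
pos=26: emit STR "yes" (now at pos=31)
pos=31: enter STRING mode
pos=31: emit STR "hi" (now at pos=35)
DONE. 4 tokens: [NUM, STR, STR, STR]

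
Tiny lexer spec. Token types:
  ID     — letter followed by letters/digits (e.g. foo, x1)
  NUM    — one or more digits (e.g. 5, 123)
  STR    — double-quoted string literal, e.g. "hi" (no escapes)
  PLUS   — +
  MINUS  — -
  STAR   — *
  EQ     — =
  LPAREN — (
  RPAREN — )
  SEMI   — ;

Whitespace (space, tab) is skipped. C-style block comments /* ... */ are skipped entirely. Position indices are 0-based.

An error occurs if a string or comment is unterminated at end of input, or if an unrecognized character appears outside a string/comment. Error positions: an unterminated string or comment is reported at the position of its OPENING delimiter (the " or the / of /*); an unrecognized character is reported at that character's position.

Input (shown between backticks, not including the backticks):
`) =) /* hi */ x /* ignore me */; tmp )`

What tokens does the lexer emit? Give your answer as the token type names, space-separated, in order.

Answer: RPAREN EQ RPAREN ID SEMI ID RPAREN

Derivation:
pos=0: emit RPAREN ')'
pos=2: emit EQ '='
pos=3: emit RPAREN ')'
pos=5: enter COMMENT mode (saw '/*')
exit COMMENT mode (now at pos=13)
pos=14: emit ID 'x' (now at pos=15)
pos=16: enter COMMENT mode (saw '/*')
exit COMMENT mode (now at pos=31)
pos=31: emit SEMI ';'
pos=33: emit ID 'tmp' (now at pos=36)
pos=37: emit RPAREN ')'
DONE. 7 tokens: [RPAREN, EQ, RPAREN, ID, SEMI, ID, RPAREN]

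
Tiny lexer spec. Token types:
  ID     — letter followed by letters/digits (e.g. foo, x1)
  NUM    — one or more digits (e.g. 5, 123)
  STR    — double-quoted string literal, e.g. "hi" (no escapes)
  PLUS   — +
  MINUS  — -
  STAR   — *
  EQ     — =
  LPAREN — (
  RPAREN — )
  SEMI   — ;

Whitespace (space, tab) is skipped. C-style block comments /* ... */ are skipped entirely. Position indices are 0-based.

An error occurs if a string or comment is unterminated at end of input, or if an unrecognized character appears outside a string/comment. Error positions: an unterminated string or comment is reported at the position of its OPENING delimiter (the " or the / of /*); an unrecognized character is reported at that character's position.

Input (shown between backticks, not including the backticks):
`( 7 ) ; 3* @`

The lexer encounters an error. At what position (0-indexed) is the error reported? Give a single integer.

pos=0: emit LPAREN '('
pos=2: emit NUM '7' (now at pos=3)
pos=4: emit RPAREN ')'
pos=6: emit SEMI ';'
pos=8: emit NUM '3' (now at pos=9)
pos=9: emit STAR '*'
pos=11: ERROR — unrecognized char '@'

Answer: 11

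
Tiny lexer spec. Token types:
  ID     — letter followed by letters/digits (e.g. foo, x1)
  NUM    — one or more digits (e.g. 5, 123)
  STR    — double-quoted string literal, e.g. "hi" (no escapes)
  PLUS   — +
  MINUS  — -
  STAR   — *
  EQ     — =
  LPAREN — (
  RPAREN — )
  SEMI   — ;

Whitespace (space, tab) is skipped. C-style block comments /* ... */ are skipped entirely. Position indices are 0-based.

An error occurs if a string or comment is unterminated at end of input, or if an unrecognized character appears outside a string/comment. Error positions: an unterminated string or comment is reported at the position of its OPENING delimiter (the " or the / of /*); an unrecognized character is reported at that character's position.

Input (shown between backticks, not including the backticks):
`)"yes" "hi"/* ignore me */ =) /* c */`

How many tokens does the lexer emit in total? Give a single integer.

pos=0: emit RPAREN ')'
pos=1: enter STRING mode
pos=1: emit STR "yes" (now at pos=6)
pos=7: enter STRING mode
pos=7: emit STR "hi" (now at pos=11)
pos=11: enter COMMENT mode (saw '/*')
exit COMMENT mode (now at pos=26)
pos=27: emit EQ '='
pos=28: emit RPAREN ')'
pos=30: enter COMMENT mode (saw '/*')
exit COMMENT mode (now at pos=37)
DONE. 5 tokens: [RPAREN, STR, STR, EQ, RPAREN]

Answer: 5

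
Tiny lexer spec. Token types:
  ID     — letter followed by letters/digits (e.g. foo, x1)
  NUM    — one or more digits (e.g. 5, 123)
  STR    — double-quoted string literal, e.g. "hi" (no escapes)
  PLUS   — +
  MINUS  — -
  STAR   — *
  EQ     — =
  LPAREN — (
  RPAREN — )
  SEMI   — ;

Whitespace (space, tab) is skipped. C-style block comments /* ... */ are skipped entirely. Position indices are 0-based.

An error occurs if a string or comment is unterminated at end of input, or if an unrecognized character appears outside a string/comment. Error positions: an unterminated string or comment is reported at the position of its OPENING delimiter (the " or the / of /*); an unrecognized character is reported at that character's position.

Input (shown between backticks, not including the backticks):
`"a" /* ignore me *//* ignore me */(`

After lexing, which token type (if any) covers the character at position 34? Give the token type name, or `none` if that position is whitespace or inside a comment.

Answer: LPAREN

Derivation:
pos=0: enter STRING mode
pos=0: emit STR "a" (now at pos=3)
pos=4: enter COMMENT mode (saw '/*')
exit COMMENT mode (now at pos=19)
pos=19: enter COMMENT mode (saw '/*')
exit COMMENT mode (now at pos=34)
pos=34: emit LPAREN '('
DONE. 2 tokens: [STR, LPAREN]
Position 34: char is '(' -> LPAREN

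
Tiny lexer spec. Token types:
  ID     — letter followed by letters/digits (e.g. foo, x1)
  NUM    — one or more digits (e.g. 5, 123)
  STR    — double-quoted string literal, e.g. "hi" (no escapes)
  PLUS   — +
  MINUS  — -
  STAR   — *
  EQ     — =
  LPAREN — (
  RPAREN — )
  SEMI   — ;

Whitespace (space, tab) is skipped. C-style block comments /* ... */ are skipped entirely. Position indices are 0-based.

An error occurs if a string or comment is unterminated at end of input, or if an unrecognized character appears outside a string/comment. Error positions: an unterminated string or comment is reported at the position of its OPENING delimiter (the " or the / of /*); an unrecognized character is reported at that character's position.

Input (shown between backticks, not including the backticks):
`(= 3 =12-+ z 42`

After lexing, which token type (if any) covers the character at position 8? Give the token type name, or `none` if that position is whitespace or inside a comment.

pos=0: emit LPAREN '('
pos=1: emit EQ '='
pos=3: emit NUM '3' (now at pos=4)
pos=5: emit EQ '='
pos=6: emit NUM '12' (now at pos=8)
pos=8: emit MINUS '-'
pos=9: emit PLUS '+'
pos=11: emit ID 'z' (now at pos=12)
pos=13: emit NUM '42' (now at pos=15)
DONE. 9 tokens: [LPAREN, EQ, NUM, EQ, NUM, MINUS, PLUS, ID, NUM]
Position 8: char is '-' -> MINUS

Answer: MINUS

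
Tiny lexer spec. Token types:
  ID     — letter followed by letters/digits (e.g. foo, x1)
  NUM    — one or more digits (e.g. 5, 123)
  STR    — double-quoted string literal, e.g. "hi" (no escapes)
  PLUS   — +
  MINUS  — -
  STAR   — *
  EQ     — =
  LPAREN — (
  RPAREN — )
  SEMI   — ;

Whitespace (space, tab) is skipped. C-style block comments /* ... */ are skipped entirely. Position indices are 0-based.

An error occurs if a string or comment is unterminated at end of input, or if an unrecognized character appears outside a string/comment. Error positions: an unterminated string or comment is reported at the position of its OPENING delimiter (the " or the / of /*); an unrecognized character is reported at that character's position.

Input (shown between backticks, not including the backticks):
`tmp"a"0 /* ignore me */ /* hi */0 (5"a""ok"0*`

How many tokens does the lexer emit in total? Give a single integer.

pos=0: emit ID 'tmp' (now at pos=3)
pos=3: enter STRING mode
pos=3: emit STR "a" (now at pos=6)
pos=6: emit NUM '0' (now at pos=7)
pos=8: enter COMMENT mode (saw '/*')
exit COMMENT mode (now at pos=23)
pos=24: enter COMMENT mode (saw '/*')
exit COMMENT mode (now at pos=32)
pos=32: emit NUM '0' (now at pos=33)
pos=34: emit LPAREN '('
pos=35: emit NUM '5' (now at pos=36)
pos=36: enter STRING mode
pos=36: emit STR "a" (now at pos=39)
pos=39: enter STRING mode
pos=39: emit STR "ok" (now at pos=43)
pos=43: emit NUM '0' (now at pos=44)
pos=44: emit STAR '*'
DONE. 10 tokens: [ID, STR, NUM, NUM, LPAREN, NUM, STR, STR, NUM, STAR]

Answer: 10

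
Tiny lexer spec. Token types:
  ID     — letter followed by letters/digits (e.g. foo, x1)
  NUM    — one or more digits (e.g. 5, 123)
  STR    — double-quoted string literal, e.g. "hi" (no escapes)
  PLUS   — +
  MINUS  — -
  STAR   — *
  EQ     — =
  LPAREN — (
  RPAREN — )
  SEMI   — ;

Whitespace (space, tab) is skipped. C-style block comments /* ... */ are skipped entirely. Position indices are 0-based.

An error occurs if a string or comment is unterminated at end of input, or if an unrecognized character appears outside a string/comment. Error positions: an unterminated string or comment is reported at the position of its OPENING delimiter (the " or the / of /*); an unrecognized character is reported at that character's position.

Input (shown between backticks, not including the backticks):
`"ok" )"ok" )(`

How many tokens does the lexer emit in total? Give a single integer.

Answer: 5

Derivation:
pos=0: enter STRING mode
pos=0: emit STR "ok" (now at pos=4)
pos=5: emit RPAREN ')'
pos=6: enter STRING mode
pos=6: emit STR "ok" (now at pos=10)
pos=11: emit RPAREN ')'
pos=12: emit LPAREN '('
DONE. 5 tokens: [STR, RPAREN, STR, RPAREN, LPAREN]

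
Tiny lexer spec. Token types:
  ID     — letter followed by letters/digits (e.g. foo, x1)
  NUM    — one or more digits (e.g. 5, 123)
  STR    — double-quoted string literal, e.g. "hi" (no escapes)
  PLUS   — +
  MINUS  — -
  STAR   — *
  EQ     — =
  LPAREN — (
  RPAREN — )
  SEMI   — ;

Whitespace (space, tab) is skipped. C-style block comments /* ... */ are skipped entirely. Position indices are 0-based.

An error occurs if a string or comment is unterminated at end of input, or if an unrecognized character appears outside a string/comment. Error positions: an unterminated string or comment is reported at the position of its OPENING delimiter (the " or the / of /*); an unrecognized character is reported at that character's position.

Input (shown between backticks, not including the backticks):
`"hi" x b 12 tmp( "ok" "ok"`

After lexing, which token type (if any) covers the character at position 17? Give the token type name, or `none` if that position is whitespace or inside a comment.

pos=0: enter STRING mode
pos=0: emit STR "hi" (now at pos=4)
pos=5: emit ID 'x' (now at pos=6)
pos=7: emit ID 'b' (now at pos=8)
pos=9: emit NUM '12' (now at pos=11)
pos=12: emit ID 'tmp' (now at pos=15)
pos=15: emit LPAREN '('
pos=17: enter STRING mode
pos=17: emit STR "ok" (now at pos=21)
pos=22: enter STRING mode
pos=22: emit STR "ok" (now at pos=26)
DONE. 8 tokens: [STR, ID, ID, NUM, ID, LPAREN, STR, STR]
Position 17: char is '"' -> STR

Answer: STR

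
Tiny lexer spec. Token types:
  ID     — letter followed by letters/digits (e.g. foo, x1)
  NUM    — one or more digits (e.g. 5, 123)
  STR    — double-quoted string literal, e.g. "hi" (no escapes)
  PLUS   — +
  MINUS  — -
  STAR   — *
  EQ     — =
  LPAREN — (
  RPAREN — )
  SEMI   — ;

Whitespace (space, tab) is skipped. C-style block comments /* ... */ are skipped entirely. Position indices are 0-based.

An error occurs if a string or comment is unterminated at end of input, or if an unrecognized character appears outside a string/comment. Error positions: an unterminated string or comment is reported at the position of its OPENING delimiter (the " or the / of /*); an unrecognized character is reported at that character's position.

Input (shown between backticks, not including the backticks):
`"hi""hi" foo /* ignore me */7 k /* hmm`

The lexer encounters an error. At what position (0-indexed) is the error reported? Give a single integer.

Answer: 32

Derivation:
pos=0: enter STRING mode
pos=0: emit STR "hi" (now at pos=4)
pos=4: enter STRING mode
pos=4: emit STR "hi" (now at pos=8)
pos=9: emit ID 'foo' (now at pos=12)
pos=13: enter COMMENT mode (saw '/*')
exit COMMENT mode (now at pos=28)
pos=28: emit NUM '7' (now at pos=29)
pos=30: emit ID 'k' (now at pos=31)
pos=32: enter COMMENT mode (saw '/*')
pos=32: ERROR — unterminated comment (reached EOF)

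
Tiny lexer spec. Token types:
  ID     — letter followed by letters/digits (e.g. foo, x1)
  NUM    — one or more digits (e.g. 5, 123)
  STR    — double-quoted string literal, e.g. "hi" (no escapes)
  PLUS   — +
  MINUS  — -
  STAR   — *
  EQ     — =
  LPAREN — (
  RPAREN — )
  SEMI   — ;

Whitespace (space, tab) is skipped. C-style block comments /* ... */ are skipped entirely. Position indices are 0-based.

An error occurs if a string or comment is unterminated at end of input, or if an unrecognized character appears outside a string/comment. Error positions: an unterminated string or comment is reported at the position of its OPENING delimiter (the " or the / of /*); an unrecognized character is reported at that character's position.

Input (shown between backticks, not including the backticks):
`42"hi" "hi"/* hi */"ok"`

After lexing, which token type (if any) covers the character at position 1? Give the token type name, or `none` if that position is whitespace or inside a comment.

Answer: NUM

Derivation:
pos=0: emit NUM '42' (now at pos=2)
pos=2: enter STRING mode
pos=2: emit STR "hi" (now at pos=6)
pos=7: enter STRING mode
pos=7: emit STR "hi" (now at pos=11)
pos=11: enter COMMENT mode (saw '/*')
exit COMMENT mode (now at pos=19)
pos=19: enter STRING mode
pos=19: emit STR "ok" (now at pos=23)
DONE. 4 tokens: [NUM, STR, STR, STR]
Position 1: char is '2' -> NUM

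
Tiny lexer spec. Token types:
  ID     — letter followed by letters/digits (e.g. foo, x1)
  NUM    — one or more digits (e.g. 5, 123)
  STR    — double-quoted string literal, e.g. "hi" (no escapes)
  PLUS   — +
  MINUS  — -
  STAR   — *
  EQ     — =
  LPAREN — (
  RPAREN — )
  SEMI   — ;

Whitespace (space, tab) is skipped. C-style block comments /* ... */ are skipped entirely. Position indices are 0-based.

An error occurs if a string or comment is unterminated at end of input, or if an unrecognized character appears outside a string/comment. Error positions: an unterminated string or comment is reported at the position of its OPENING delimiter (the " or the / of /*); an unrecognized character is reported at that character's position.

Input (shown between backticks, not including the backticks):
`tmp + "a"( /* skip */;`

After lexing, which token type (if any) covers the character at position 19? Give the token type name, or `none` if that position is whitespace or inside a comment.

pos=0: emit ID 'tmp' (now at pos=3)
pos=4: emit PLUS '+'
pos=6: enter STRING mode
pos=6: emit STR "a" (now at pos=9)
pos=9: emit LPAREN '('
pos=11: enter COMMENT mode (saw '/*')
exit COMMENT mode (now at pos=21)
pos=21: emit SEMI ';'
DONE. 5 tokens: [ID, PLUS, STR, LPAREN, SEMI]
Position 19: char is '*' -> none

Answer: none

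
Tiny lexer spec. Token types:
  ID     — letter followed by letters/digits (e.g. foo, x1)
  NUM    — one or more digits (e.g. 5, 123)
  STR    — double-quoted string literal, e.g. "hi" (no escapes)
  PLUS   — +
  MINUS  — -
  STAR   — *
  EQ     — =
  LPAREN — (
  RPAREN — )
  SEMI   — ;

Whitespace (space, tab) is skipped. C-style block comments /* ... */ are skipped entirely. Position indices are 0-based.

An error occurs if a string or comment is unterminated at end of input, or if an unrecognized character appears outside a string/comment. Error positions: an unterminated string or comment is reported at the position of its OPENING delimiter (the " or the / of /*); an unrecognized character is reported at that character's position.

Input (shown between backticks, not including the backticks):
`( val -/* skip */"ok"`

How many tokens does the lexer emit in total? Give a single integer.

Answer: 4

Derivation:
pos=0: emit LPAREN '('
pos=2: emit ID 'val' (now at pos=5)
pos=6: emit MINUS '-'
pos=7: enter COMMENT mode (saw '/*')
exit COMMENT mode (now at pos=17)
pos=17: enter STRING mode
pos=17: emit STR "ok" (now at pos=21)
DONE. 4 tokens: [LPAREN, ID, MINUS, STR]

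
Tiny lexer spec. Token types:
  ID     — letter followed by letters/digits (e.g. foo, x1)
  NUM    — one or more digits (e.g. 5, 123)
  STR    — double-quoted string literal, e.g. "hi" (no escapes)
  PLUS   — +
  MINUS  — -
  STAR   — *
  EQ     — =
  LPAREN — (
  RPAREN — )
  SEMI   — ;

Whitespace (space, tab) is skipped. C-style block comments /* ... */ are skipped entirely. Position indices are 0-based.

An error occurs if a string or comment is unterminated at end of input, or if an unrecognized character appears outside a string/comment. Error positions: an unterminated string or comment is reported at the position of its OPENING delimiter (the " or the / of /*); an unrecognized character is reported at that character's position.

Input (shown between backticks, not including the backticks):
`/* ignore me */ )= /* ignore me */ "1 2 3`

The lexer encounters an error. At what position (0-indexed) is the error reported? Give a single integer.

Answer: 35

Derivation:
pos=0: enter COMMENT mode (saw '/*')
exit COMMENT mode (now at pos=15)
pos=16: emit RPAREN ')'
pos=17: emit EQ '='
pos=19: enter COMMENT mode (saw '/*')
exit COMMENT mode (now at pos=34)
pos=35: enter STRING mode
pos=35: ERROR — unterminated string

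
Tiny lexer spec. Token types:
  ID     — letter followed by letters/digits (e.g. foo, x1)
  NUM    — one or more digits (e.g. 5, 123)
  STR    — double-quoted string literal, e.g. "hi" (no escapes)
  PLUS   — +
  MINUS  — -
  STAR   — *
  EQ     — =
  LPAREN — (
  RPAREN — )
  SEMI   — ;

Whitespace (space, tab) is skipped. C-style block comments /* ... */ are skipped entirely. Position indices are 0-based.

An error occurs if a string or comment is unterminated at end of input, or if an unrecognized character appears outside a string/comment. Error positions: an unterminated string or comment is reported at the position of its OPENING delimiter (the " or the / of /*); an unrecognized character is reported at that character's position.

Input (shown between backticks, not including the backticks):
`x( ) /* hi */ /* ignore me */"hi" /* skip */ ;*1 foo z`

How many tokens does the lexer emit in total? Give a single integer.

Answer: 9

Derivation:
pos=0: emit ID 'x' (now at pos=1)
pos=1: emit LPAREN '('
pos=3: emit RPAREN ')'
pos=5: enter COMMENT mode (saw '/*')
exit COMMENT mode (now at pos=13)
pos=14: enter COMMENT mode (saw '/*')
exit COMMENT mode (now at pos=29)
pos=29: enter STRING mode
pos=29: emit STR "hi" (now at pos=33)
pos=34: enter COMMENT mode (saw '/*')
exit COMMENT mode (now at pos=44)
pos=45: emit SEMI ';'
pos=46: emit STAR '*'
pos=47: emit NUM '1' (now at pos=48)
pos=49: emit ID 'foo' (now at pos=52)
pos=53: emit ID 'z' (now at pos=54)
DONE. 9 tokens: [ID, LPAREN, RPAREN, STR, SEMI, STAR, NUM, ID, ID]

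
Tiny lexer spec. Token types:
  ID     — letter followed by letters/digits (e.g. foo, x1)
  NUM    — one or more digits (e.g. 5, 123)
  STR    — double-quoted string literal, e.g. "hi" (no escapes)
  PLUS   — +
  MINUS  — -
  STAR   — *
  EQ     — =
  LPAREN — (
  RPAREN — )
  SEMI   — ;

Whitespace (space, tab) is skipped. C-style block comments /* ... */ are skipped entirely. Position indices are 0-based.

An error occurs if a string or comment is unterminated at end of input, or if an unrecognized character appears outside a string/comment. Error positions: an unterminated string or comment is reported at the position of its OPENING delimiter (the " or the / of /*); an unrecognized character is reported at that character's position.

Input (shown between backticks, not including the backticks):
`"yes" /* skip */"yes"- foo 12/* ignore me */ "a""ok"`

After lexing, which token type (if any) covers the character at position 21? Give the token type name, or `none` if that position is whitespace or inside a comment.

pos=0: enter STRING mode
pos=0: emit STR "yes" (now at pos=5)
pos=6: enter COMMENT mode (saw '/*')
exit COMMENT mode (now at pos=16)
pos=16: enter STRING mode
pos=16: emit STR "yes" (now at pos=21)
pos=21: emit MINUS '-'
pos=23: emit ID 'foo' (now at pos=26)
pos=27: emit NUM '12' (now at pos=29)
pos=29: enter COMMENT mode (saw '/*')
exit COMMENT mode (now at pos=44)
pos=45: enter STRING mode
pos=45: emit STR "a" (now at pos=48)
pos=48: enter STRING mode
pos=48: emit STR "ok" (now at pos=52)
DONE. 7 tokens: [STR, STR, MINUS, ID, NUM, STR, STR]
Position 21: char is '-' -> MINUS

Answer: MINUS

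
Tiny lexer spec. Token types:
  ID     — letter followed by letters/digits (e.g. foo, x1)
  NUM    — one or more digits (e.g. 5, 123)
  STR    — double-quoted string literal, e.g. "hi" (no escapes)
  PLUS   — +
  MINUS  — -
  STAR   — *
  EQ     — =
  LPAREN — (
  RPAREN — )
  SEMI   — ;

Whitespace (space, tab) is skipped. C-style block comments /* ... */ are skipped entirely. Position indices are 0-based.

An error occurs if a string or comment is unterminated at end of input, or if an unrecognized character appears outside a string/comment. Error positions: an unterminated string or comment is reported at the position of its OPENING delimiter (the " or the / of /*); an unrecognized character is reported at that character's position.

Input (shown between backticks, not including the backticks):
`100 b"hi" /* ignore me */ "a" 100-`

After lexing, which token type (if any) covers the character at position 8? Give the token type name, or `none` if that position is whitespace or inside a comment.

Answer: STR

Derivation:
pos=0: emit NUM '100' (now at pos=3)
pos=4: emit ID 'b' (now at pos=5)
pos=5: enter STRING mode
pos=5: emit STR "hi" (now at pos=9)
pos=10: enter COMMENT mode (saw '/*')
exit COMMENT mode (now at pos=25)
pos=26: enter STRING mode
pos=26: emit STR "a" (now at pos=29)
pos=30: emit NUM '100' (now at pos=33)
pos=33: emit MINUS '-'
DONE. 6 tokens: [NUM, ID, STR, STR, NUM, MINUS]
Position 8: char is '"' -> STR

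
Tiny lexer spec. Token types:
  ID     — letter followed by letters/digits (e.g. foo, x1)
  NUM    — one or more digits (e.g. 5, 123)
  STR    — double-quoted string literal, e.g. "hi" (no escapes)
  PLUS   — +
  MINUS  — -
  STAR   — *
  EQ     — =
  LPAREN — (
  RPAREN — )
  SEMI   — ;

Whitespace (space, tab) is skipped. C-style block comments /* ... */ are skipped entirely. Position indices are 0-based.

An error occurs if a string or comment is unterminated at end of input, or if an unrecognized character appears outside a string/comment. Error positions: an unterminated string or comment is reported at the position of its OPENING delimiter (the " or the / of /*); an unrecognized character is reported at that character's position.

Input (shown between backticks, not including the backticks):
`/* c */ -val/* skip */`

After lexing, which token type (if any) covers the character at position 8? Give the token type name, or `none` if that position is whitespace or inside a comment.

pos=0: enter COMMENT mode (saw '/*')
exit COMMENT mode (now at pos=7)
pos=8: emit MINUS '-'
pos=9: emit ID 'val' (now at pos=12)
pos=12: enter COMMENT mode (saw '/*')
exit COMMENT mode (now at pos=22)
DONE. 2 tokens: [MINUS, ID]
Position 8: char is '-' -> MINUS

Answer: MINUS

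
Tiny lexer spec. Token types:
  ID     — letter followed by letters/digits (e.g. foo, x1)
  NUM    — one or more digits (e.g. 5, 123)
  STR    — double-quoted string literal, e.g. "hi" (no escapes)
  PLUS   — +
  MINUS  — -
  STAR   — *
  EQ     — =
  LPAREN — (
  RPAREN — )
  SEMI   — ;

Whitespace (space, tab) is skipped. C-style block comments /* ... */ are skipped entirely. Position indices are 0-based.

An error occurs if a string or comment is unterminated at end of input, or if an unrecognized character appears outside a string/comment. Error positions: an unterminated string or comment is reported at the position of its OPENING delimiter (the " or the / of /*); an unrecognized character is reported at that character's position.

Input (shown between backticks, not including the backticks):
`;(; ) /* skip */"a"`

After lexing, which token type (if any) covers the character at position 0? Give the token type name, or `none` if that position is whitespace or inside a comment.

pos=0: emit SEMI ';'
pos=1: emit LPAREN '('
pos=2: emit SEMI ';'
pos=4: emit RPAREN ')'
pos=6: enter COMMENT mode (saw '/*')
exit COMMENT mode (now at pos=16)
pos=16: enter STRING mode
pos=16: emit STR "a" (now at pos=19)
DONE. 5 tokens: [SEMI, LPAREN, SEMI, RPAREN, STR]
Position 0: char is ';' -> SEMI

Answer: SEMI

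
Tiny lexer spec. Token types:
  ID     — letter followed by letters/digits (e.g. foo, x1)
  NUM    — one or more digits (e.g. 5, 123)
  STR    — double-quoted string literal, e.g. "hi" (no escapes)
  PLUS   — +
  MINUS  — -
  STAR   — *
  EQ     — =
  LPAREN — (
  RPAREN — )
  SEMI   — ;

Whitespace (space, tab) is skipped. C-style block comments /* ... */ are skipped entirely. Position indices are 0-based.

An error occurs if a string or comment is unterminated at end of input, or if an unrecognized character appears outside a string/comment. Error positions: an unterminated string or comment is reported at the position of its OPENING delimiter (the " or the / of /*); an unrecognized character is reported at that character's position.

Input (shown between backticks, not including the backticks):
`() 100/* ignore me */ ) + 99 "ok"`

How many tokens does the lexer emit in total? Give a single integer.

Answer: 7

Derivation:
pos=0: emit LPAREN '('
pos=1: emit RPAREN ')'
pos=3: emit NUM '100' (now at pos=6)
pos=6: enter COMMENT mode (saw '/*')
exit COMMENT mode (now at pos=21)
pos=22: emit RPAREN ')'
pos=24: emit PLUS '+'
pos=26: emit NUM '99' (now at pos=28)
pos=29: enter STRING mode
pos=29: emit STR "ok" (now at pos=33)
DONE. 7 tokens: [LPAREN, RPAREN, NUM, RPAREN, PLUS, NUM, STR]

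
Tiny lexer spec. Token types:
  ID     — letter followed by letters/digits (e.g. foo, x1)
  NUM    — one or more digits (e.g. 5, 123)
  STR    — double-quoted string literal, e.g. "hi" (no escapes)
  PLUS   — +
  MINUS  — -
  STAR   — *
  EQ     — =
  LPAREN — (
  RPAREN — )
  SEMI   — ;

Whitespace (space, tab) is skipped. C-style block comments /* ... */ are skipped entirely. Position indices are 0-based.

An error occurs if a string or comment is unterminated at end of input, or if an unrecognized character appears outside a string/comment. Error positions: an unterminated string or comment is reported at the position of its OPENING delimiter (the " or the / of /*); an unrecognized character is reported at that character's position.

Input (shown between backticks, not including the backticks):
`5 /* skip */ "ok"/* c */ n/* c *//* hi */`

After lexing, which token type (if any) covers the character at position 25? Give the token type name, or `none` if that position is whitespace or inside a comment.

pos=0: emit NUM '5' (now at pos=1)
pos=2: enter COMMENT mode (saw '/*')
exit COMMENT mode (now at pos=12)
pos=13: enter STRING mode
pos=13: emit STR "ok" (now at pos=17)
pos=17: enter COMMENT mode (saw '/*')
exit COMMENT mode (now at pos=24)
pos=25: emit ID 'n' (now at pos=26)
pos=26: enter COMMENT mode (saw '/*')
exit COMMENT mode (now at pos=33)
pos=33: enter COMMENT mode (saw '/*')
exit COMMENT mode (now at pos=41)
DONE. 3 tokens: [NUM, STR, ID]
Position 25: char is 'n' -> ID

Answer: ID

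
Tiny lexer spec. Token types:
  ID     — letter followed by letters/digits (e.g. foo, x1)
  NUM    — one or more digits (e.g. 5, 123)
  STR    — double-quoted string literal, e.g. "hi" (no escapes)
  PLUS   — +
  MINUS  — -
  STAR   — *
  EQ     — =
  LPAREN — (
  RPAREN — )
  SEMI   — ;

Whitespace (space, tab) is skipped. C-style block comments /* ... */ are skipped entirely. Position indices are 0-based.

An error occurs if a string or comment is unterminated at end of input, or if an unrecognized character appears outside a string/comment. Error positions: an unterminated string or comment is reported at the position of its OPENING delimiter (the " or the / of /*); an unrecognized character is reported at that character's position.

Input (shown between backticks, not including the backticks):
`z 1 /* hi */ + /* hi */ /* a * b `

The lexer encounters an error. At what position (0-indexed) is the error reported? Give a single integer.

pos=0: emit ID 'z' (now at pos=1)
pos=2: emit NUM '1' (now at pos=3)
pos=4: enter COMMENT mode (saw '/*')
exit COMMENT mode (now at pos=12)
pos=13: emit PLUS '+'
pos=15: enter COMMENT mode (saw '/*')
exit COMMENT mode (now at pos=23)
pos=24: enter COMMENT mode (saw '/*')
pos=24: ERROR — unterminated comment (reached EOF)

Answer: 24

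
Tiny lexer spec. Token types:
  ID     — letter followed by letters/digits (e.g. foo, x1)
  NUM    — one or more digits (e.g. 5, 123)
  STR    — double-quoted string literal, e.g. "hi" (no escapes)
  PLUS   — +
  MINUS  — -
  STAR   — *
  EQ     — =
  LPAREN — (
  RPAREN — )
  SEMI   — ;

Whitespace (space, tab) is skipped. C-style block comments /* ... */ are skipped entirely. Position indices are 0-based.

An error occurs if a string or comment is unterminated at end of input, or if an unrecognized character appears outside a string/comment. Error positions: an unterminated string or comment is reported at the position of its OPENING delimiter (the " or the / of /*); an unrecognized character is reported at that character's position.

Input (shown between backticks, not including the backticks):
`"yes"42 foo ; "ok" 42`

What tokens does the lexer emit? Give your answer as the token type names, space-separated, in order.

pos=0: enter STRING mode
pos=0: emit STR "yes" (now at pos=5)
pos=5: emit NUM '42' (now at pos=7)
pos=8: emit ID 'foo' (now at pos=11)
pos=12: emit SEMI ';'
pos=14: enter STRING mode
pos=14: emit STR "ok" (now at pos=18)
pos=19: emit NUM '42' (now at pos=21)
DONE. 6 tokens: [STR, NUM, ID, SEMI, STR, NUM]

Answer: STR NUM ID SEMI STR NUM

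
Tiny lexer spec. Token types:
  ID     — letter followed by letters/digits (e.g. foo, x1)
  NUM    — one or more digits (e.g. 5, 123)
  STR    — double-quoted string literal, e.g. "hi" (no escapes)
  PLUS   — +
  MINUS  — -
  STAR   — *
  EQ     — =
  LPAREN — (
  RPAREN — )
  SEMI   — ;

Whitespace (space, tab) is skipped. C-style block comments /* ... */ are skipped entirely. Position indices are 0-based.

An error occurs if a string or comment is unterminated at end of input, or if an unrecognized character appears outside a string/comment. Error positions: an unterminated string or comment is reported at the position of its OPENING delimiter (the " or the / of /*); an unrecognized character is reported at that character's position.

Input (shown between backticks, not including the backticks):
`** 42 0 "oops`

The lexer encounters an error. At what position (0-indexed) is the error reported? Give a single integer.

Answer: 8

Derivation:
pos=0: emit STAR '*'
pos=1: emit STAR '*'
pos=3: emit NUM '42' (now at pos=5)
pos=6: emit NUM '0' (now at pos=7)
pos=8: enter STRING mode
pos=8: ERROR — unterminated string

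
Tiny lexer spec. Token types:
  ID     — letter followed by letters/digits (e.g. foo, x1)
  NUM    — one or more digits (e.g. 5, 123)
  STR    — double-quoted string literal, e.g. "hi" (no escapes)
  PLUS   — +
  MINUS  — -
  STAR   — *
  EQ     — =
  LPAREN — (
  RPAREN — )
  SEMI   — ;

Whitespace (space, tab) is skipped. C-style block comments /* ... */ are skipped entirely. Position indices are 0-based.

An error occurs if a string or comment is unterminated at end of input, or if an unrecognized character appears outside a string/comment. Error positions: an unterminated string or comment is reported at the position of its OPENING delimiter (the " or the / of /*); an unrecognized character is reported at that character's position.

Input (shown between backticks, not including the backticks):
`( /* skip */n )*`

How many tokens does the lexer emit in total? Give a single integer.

pos=0: emit LPAREN '('
pos=2: enter COMMENT mode (saw '/*')
exit COMMENT mode (now at pos=12)
pos=12: emit ID 'n' (now at pos=13)
pos=14: emit RPAREN ')'
pos=15: emit STAR '*'
DONE. 4 tokens: [LPAREN, ID, RPAREN, STAR]

Answer: 4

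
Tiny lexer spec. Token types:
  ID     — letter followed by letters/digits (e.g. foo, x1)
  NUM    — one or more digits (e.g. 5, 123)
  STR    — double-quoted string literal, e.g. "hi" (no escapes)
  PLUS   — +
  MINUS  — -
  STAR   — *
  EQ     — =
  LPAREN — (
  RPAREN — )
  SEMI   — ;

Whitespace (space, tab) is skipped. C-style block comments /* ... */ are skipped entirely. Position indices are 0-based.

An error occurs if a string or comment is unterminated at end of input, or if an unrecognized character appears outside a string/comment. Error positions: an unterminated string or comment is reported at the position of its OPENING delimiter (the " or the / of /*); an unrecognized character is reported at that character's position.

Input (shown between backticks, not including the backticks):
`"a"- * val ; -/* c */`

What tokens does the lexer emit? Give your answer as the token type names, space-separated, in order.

pos=0: enter STRING mode
pos=0: emit STR "a" (now at pos=3)
pos=3: emit MINUS '-'
pos=5: emit STAR '*'
pos=7: emit ID 'val' (now at pos=10)
pos=11: emit SEMI ';'
pos=13: emit MINUS '-'
pos=14: enter COMMENT mode (saw '/*')
exit COMMENT mode (now at pos=21)
DONE. 6 tokens: [STR, MINUS, STAR, ID, SEMI, MINUS]

Answer: STR MINUS STAR ID SEMI MINUS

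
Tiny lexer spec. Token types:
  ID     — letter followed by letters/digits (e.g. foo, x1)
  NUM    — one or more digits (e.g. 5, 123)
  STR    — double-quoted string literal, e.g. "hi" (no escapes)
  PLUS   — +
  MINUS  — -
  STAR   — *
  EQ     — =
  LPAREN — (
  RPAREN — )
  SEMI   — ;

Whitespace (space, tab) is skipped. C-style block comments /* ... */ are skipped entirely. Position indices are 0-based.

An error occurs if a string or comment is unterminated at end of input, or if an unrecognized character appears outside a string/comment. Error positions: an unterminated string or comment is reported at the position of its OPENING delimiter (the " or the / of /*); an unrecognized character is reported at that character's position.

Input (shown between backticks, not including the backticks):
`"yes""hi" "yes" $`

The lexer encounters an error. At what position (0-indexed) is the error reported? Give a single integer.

Answer: 16

Derivation:
pos=0: enter STRING mode
pos=0: emit STR "yes" (now at pos=5)
pos=5: enter STRING mode
pos=5: emit STR "hi" (now at pos=9)
pos=10: enter STRING mode
pos=10: emit STR "yes" (now at pos=15)
pos=16: ERROR — unrecognized char '$'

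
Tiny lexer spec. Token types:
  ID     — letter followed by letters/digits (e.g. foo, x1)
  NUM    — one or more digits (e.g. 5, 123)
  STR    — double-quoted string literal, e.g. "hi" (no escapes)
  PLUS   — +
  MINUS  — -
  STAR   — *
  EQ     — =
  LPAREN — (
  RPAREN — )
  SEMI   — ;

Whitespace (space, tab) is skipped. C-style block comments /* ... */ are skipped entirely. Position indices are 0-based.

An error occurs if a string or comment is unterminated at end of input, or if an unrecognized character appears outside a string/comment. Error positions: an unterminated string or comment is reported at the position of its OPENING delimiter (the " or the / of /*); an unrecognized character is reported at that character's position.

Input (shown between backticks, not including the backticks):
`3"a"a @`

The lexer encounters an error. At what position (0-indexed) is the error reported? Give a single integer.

Answer: 6

Derivation:
pos=0: emit NUM '3' (now at pos=1)
pos=1: enter STRING mode
pos=1: emit STR "a" (now at pos=4)
pos=4: emit ID 'a' (now at pos=5)
pos=6: ERROR — unrecognized char '@'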